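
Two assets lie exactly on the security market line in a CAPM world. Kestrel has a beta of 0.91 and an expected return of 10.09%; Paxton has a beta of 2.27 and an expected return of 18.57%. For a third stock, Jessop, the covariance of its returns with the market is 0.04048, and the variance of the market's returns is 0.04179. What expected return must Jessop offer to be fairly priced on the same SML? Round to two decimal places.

MRP = (18.57% − 10.09%) / (2.27 − 0.91) = 6.2353%
R_f = 10.09% − 0.91 × 6.2353% = 4.4159%
β_Jessop = Cov / Var(R_m) = 0.04048 / 0.04179 = 0.9687
E(R_Jessop) = R_f + β × MRP = 4.4159% + 0.9687 × 6.2353% = 10.46%

10.46%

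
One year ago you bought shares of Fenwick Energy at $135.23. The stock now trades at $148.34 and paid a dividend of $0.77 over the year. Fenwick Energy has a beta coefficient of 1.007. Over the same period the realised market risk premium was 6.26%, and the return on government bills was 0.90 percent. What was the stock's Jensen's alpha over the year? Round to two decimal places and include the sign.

Realised HPR = (P1 + D1 − P0) / P0 = (148.34 + 0.77 − 135.23) / 135.23 = 13.88 / 135.23 = 10.2640%
CAPM required = R_f + β·MRP = 0.90% + 1.007 × 6.26% = 7.20382%
α = realised − required = 10.2640% − 7.20382% = +3.06%

+3.06%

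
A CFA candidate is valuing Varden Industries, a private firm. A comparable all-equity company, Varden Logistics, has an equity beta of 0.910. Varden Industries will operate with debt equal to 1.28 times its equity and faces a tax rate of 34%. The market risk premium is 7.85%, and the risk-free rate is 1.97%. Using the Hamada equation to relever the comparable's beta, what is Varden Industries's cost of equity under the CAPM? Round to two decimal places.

β_L = β_U × [1 + (1 − t)(D/E)] = 0.910 × [1 + (1 − 0.34) × 1.28]
    = 0.910 × [1 + 0.66 × 1.28] = 0.910 × 1.8448 = 1.6788
E(R) = R_f + β_L × MRP = 1.97% + 1.6788 × 7.85% = 15.15%

15.15%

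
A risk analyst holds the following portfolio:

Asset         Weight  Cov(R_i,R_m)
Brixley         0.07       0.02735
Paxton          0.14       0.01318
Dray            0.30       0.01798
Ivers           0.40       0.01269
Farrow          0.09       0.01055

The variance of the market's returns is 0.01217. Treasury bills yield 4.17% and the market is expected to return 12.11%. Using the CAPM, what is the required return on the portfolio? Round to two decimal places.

β_Brixley = 0.02735 / 0.01217 = 2.2473
β_Paxton = 0.01318 / 0.01217 = 1.0830
β_Dray = 0.01798 / 0.01217 = 1.4774
β_Ivers = 0.01269 / 0.01217 = 1.0427
β_Farrow = 0.01055 / 0.01217 = 0.8669
β_P = Σ w_i β_i = 0.07×2.2473 + 0.14×1.0830 + 0.30×1.4774 + 0.40×1.0427 + 0.09×0.8669 = 1.2473
MRP = 12.11% − 4.17% = 7.94%
E(R_P) = R_f + β_P × MRP = 4.17% + 1.2473 × 7.94% = 14.07%

14.07%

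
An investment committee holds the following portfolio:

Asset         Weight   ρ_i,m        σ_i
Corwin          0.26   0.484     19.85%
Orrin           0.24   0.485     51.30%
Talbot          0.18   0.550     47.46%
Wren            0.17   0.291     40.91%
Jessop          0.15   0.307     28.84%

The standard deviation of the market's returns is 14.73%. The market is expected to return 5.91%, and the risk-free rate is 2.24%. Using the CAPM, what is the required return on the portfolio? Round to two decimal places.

6.36%

β_Corwin = 0.484 × 19.85% / 14.73% = 0.6522
β_Orrin = 0.485 × 51.30% / 14.73% = 1.6891
β_Talbot = 0.550 × 47.46% / 14.73% = 1.7721
β_Wren = 0.291 × 40.91% / 14.73% = 0.8082
β_Jessop = 0.307 × 28.84% / 14.73% = 0.6011
β_P = Σ w_i β_i = 0.26×0.6522 + 0.24×1.6891 + 0.18×1.7721 + 0.17×0.8082 + 0.15×0.6011 = 1.1215
MRP = 5.91% − 2.24% = 3.67%
E(R_P) = R_f + β_P × MRP = 2.24% + 1.1215 × 3.67% = 6.36%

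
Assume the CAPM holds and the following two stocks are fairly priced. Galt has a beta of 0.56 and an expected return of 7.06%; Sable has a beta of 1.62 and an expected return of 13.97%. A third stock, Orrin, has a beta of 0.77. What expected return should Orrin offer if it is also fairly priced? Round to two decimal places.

8.43%

MRP (SML slope) = (13.97% − 7.06%) / (1.62 − 0.56) = 6.91% / 1.06 = 6.5189%
R_f (intercept) = 7.06% − 0.56 × 6.5189% = 3.4094%
E(R_Orrin) = R_f + β × MRP = 3.4094% + 0.77 × 6.5189% = 8.43%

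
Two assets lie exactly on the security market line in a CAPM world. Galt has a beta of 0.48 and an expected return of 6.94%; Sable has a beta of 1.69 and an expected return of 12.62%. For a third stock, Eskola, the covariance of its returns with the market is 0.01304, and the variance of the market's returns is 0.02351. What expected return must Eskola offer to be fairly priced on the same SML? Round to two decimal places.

7.29%

MRP = (12.62% − 6.94%) / (1.69 − 0.48) = 4.6942%
R_f = 6.94% − 0.48 × 4.6942% = 4.6868%
β_Eskola = Cov / Var(R_m) = 0.01304 / 0.02351 = 0.5547
E(R_Eskola) = R_f + β × MRP = 4.6868% + 0.5547 × 4.6942% = 7.29%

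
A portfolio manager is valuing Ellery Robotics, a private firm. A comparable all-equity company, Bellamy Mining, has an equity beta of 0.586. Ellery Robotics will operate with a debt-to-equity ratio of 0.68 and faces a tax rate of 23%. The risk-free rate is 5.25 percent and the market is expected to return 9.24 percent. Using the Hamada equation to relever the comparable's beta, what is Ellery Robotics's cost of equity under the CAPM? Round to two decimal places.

8.81%

β_L = β_U × [1 + (1 − t)(D/E)] = 0.586 × [1 + (1 − 0.23) × 0.68]
    = 0.586 × [1 + 0.77 × 0.68] = 0.586 × 1.5236 = 0.8928
MRP = 9.24% − 5.25% = 3.99%
E(R) = R_f + β_L × MRP = 5.25% + 0.8928 × 3.99% = 8.81%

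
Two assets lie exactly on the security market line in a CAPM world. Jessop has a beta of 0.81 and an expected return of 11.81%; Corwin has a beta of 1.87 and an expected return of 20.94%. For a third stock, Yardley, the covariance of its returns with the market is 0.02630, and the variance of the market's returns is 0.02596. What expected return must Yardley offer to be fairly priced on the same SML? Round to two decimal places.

13.56%

MRP = (20.94% − 11.81%) / (1.87 − 0.81) = 8.6132%
R_f = 11.81% − 0.81 × 8.6132% = 4.8333%
β_Yardley = Cov / Var(R_m) = 0.02630 / 0.02596 = 1.0131
E(R_Yardley) = R_f + β × MRP = 4.8333% + 1.0131 × 8.6132% = 13.56%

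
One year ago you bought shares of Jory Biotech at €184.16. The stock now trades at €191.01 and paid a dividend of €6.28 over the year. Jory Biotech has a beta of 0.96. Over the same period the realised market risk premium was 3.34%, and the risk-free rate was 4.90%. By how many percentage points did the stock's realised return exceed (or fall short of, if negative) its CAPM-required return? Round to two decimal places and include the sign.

Realised HPR = (P1 + D1 − P0) / P0 = (191.01 + 6.28 − 184.16) / 184.16 = 13.13 / 184.16 = 7.1297%
CAPM required = R_f + β·MRP = 4.90% + 0.96 × 3.34% = 8.1064%
α = realised − required = 7.1297% − 8.1064% = -0.98%

-0.98%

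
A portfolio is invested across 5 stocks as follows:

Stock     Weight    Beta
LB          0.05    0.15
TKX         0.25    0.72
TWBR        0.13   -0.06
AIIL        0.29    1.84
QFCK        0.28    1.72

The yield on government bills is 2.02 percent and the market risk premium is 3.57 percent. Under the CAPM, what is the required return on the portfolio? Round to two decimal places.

β_P = Σ w_i β_i = 0.05×0.15 + 0.25×0.72 + 0.13×-0.06 + 0.29×1.84 + 0.28×1.72 = 1.1949
E(R_P) = R_f + β_P × MRP = 2.02% + 1.1949 × 3.57% = 6.29%

6.29%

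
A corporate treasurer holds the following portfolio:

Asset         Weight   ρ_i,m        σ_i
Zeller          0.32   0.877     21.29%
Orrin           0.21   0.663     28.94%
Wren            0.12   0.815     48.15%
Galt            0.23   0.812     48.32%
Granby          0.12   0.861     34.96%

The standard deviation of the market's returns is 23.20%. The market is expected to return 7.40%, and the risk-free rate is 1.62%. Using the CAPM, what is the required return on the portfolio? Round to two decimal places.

β_Zeller = 0.877 × 21.29% / 23.20% = 0.8048
β_Orrin = 0.663 × 28.94% / 23.20% = 0.8270
β_Wren = 0.815 × 48.15% / 23.20% = 1.6915
β_Galt = 0.812 × 48.32% / 23.20% = 1.6912
β_Granby = 0.861 × 34.96% / 23.20% = 1.2974
β_P = Σ w_i β_i = 0.32×0.8048 + 0.21×0.8270 + 0.12×1.6915 + 0.23×1.6912 + 0.12×1.2974 = 1.1789
MRP = 7.40% − 1.62% = 5.78%
E(R_P) = R_f + β_P × MRP = 1.62% + 1.1789 × 5.78% = 8.43%

8.43%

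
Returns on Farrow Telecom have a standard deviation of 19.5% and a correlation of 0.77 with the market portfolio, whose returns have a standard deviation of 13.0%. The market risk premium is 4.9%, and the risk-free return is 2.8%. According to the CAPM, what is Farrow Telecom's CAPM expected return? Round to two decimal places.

β = ρ × σ_i / σ_m = 0.77 × 19.5% / 13.0% = 1.1550
E(R) = 2.8% + 1.1550 × 4.9% = 8.46%

8.46%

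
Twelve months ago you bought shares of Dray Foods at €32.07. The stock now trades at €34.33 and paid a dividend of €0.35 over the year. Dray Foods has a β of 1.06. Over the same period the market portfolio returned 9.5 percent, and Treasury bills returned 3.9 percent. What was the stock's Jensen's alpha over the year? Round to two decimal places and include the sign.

Realised HPR = (P1 + D1 − P0) / P0 = (34.33 + 0.35 − 32.07) / 32.07 = 2.61 / 32.07 = 8.1384%
MRP = 9.5% − 3.9% = 5.60%
CAPM required = R_f + β·MRP = 3.9% + 1.06 × 5.6% = 9.8360%
α = realised − required = 8.1384% − 9.8360% = -1.70%

-1.70%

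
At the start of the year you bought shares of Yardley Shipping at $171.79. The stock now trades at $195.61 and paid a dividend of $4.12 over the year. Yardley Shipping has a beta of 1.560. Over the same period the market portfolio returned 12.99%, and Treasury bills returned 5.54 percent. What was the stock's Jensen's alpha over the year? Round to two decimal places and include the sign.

Realised HPR = (P1 + D1 − P0) / P0 = (195.61 + 4.12 − 171.79) / 171.79 = 27.94 / 171.79 = 16.2640%
MRP = 12.99% − 5.54% = 7.45%
CAPM required = R_f + β·MRP = 5.54% + 1.560 × 7.45% = 17.16200%
α = realised − required = 16.2640% − 17.16200% = -0.90%

-0.90%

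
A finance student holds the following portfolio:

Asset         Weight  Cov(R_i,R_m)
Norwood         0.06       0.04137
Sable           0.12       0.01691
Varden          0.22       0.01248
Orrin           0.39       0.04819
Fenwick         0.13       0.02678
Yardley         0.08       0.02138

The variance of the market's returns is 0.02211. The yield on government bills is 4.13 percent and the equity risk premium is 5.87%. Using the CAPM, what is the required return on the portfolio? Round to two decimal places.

β_Norwood = 0.04137 / 0.02211 = 1.8711
β_Sable = 0.01691 / 0.02211 = 0.7648
β_Varden = 0.01248 / 0.02211 = 0.5645
β_Orrin = 0.04819 / 0.02211 = 2.1796
β_Fenwick = 0.02678 / 0.02211 = 1.2112
β_Yardley = 0.02138 / 0.02211 = 0.9670
β_P = Σ w_i β_i = 0.06×1.8711 + 0.12×0.7648 + 0.22×0.5645 + 0.39×2.1796 + 0.13×1.2112 + 0.08×0.9670 = 1.4131
E(R_P) = R_f + β_P × MRP = 4.13% + 1.4131 × 5.87% = 12.42%

12.42%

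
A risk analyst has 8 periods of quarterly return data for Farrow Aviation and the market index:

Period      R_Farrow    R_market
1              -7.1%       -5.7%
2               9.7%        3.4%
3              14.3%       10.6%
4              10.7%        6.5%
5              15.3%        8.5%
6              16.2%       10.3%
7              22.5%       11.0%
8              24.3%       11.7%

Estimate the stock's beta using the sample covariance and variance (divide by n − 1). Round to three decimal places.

1.584

Mean R_i = (-7.1 + 9.7 + 14.3 + 10.7 + 15.3 + 16.2 + 22.5 + 24.3) / 8 = 13.2375%
Mean R_m = (-5.7 + 3.4 + 10.6 + 6.5 + 8.5 + 10.3 + 11.0 + 11.7) / 8 = 7.0375%
Σ(R_i − R̄_i)(R_m − R̄_m) = 378.0288  ⇒  Cov = 378.0288 / 7 = 54.0041
Σ(R_m − R̄_m)² = 238.6788  ⇒  Var(R_m) = 238.6788 / 7 = 34.0970
β = Cov / Var(R_m) = 54.0041 / 34.0970 = 1.5838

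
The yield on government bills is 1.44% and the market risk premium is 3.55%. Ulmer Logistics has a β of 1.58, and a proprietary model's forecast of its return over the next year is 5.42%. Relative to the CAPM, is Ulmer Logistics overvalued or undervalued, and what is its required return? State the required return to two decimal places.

Required return = R_f + β·MRP = 1.44% + 1.58 × 3.55% = 7.05%
Forecast 5.42% < required 7.05% → the stock plots below the SML → overvalued.

Overvalued; required return 7.05%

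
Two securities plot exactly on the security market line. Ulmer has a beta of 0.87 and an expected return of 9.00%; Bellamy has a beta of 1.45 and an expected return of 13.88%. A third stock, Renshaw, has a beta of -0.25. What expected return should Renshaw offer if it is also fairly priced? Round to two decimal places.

-0.42%

MRP (SML slope) = (13.88% − 9.00%) / (1.45 − 0.87) = 4.88% / 0.58 = 8.4138%
R_f (intercept) = 9.00% − 0.87 × 8.4138% = 1.6800%
E(R_Renshaw) = R_f + β × MRP = 1.6800% + -0.25 × 8.4138% = -0.42%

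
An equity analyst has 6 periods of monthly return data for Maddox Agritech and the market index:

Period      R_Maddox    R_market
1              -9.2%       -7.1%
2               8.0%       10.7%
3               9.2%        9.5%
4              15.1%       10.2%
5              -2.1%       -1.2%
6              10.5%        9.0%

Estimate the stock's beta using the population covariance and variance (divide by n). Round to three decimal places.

1.163

Mean R_i = (-9.2 + 8.0 + 9.2 + 15.1 − 2.1 + 10.5) / 6 = 5.2500%
Mean R_m = (-7.1 + 10.7 + 9.5 + 10.2 − 1.2 + 9.0) / 6 = 5.1833%
Σ(R_i − R̄_i)(R_m − R̄_m) = 326.0850  ⇒  Cov = 326.0850 / 6 = 54.3475
Σ(R_m − R̄_m)² = 280.4283  ⇒  Var(R_m) = 280.4283 / 6 = 46.7381
β = Cov / Var(R_m) = 54.3475 / 46.7381 = 1.1628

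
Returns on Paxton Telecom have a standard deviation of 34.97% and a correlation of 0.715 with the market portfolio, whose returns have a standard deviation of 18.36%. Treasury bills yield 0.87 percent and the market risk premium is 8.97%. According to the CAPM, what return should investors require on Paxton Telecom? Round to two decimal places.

13.09%

β = ρ × σ_i / σ_m = 0.715 × 34.97% / 18.36% = 1.3618
E(R) = 0.87% + 1.3618 × 8.97% = 13.09%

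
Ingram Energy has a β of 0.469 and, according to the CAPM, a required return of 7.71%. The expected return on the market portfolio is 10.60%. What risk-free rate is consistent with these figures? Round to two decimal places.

E(R) = R_f + β(E(R_m) − R_f) = R_f(1 − β) + β·E(R_m)
7.71% = R_f × (1 − 0.469) + 0.469 × 10.60%
7.71% = R_f × 0.531 + 4.97140%
R_f = (7.71% − 4.97140%) / 0.531 = 5.16%

5.16%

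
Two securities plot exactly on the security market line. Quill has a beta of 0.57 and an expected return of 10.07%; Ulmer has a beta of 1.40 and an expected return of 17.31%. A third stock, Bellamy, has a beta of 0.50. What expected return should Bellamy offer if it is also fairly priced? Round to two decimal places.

MRP (SML slope) = (17.31% − 10.07%) / (1.40 − 0.57) = 7.24% / 0.83 = 8.7229%
R_f (intercept) = 10.07% − 0.57 × 8.7229% = 5.0979%
E(R_Bellamy) = R_f + β × MRP = 5.0979% + 0.50 × 8.7229% = 9.46%

9.46%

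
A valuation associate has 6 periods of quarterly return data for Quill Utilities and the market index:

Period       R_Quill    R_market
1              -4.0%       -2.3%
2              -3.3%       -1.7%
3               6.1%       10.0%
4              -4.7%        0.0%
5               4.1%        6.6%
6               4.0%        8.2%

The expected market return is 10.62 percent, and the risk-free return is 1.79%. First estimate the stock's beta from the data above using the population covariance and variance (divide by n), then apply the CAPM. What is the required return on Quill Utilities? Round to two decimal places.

9.49%

Mean R_i = (-4.0 − 3.3 + 6.1 − 4.7 + 4.1 + 4.0) / 6 = 0.3667%
Mean R_m = (-2.3 − 1.7 + 10.0 + 0.0 + 6.6 + 8.2) / 6 = 3.4667%
Σ(R_i − R̄_i)(R_m − R̄_m) = 128.0433  ⇒  Cov = 128.0433 / 6 = 21.3406
Σ(R_m − R̄_m)² = 146.8733  ⇒  Var(R_m) = 146.8733 / 6 = 24.4789
β = Cov / Var(R_m) = 21.3406 / 24.4789 = 0.8718
MRP = 10.62% − 1.79% = 8.83%
E(R) = R_f + β × MRP = 1.79% + 0.8718 × 8.83% = 9.49%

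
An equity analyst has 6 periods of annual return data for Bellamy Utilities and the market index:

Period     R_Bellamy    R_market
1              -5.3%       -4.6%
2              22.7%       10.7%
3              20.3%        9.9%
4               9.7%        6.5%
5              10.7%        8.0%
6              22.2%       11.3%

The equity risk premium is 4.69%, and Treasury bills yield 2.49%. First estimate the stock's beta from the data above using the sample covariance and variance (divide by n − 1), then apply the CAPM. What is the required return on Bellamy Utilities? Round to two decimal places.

Mean R_i = (-5.3 + 22.7 + 20.3 + 9.7 + 10.7 + 22.2) / 6 = 13.3833%
Mean R_m = (-4.6 + 10.7 + 9.9 + 6.5 + 8.0 + 11.3) / 6 = 6.9667%
Σ(R_i − R̄_i)(R_m − R̄_m) = 308.3267  ⇒  Cov = 308.3267 / 5 = 61.6653
Σ(R_m − R̄_m)² = 176.3933  ⇒  Var(R_m) = 176.3933 / 5 = 35.2787
β = Cov / Var(R_m) = 61.6653 / 35.2787 = 1.7479
E(R) = R_f + β × MRP = 2.49% + 1.7479 × 4.69% = 10.69%

10.69%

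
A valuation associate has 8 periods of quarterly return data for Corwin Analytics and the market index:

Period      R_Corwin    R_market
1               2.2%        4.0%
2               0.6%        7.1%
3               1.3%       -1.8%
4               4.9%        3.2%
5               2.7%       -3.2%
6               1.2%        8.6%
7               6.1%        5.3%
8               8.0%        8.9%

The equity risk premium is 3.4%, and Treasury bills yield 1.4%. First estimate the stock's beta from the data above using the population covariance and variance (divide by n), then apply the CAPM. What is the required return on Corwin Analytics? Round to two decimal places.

Mean R_i = (2.2 + 0.6 + 1.3 + 4.9 + 2.7 + 1.2 + 6.1 + 8.0) / 8 = 3.3750%
Mean R_m = (4.0 + 7.1 − 1.8 + 3.2 − 3.2 + 8.6 + 5.3 + 8.9) / 8 = 4.0125%
Σ(R_i − R̄_i)(R_m − R̄_m) = 23.2725  ⇒  Cov = 23.2725 / 8 = 2.9091
Σ(R_m − R̄_m)² = 142.5888  ⇒  Var(R_m) = 142.5888 / 8 = 17.8236
β = Cov / Var(R_m) = 2.9091 / 17.8236 = 0.1632
E(R) = R_f + β × MRP = 1.4% + 0.1632 × 3.4% = 1.95%

1.95%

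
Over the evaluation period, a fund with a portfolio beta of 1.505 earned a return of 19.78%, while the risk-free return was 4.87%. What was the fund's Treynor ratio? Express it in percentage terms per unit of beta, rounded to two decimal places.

Treynor = (R_P − R_f) / β_P = (19.78% − 4.87%) / 1.5050 = 14.91% / 1.5050 = 9.91%

9.91%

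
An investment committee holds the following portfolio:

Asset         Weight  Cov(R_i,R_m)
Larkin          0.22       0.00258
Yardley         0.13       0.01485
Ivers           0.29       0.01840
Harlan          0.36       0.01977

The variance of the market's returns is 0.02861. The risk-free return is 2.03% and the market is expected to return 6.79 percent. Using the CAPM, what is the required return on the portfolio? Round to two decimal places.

β_Larkin = 0.00258 / 0.02861 = 0.0902
β_Yardley = 0.01485 / 0.02861 = 0.5190
β_Ivers = 0.01840 / 0.02861 = 0.6431
β_Harlan = 0.01977 / 0.02861 = 0.6910
β_P = Σ w_i β_i = 0.22×0.0902 + 0.13×0.5190 + 0.29×0.6431 + 0.36×0.6910 = 0.5226
MRP = 6.79% − 2.03% = 4.76%
E(R_P) = R_f + β_P × MRP = 2.03% + 0.5226 × 4.76% = 4.52%

4.52%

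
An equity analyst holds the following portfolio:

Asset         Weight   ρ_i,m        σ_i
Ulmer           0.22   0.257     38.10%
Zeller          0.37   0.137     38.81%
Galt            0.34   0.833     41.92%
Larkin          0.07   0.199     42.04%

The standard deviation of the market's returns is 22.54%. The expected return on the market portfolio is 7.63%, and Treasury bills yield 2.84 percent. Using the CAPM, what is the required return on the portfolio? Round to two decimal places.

6.36%

β_Ulmer = 0.257 × 38.10% / 22.54% = 0.4344
β_Zeller = 0.137 × 38.81% / 22.54% = 0.2359
β_Galt = 0.833 × 41.92% / 22.54% = 1.5492
β_Larkin = 0.199 × 42.04% / 22.54% = 0.3712
β_P = Σ w_i β_i = 0.22×0.4344 + 0.37×0.2359 + 0.34×1.5492 + 0.07×0.3712 = 0.7356
MRP = 7.63% − 2.84% = 4.79%
E(R_P) = R_f + β_P × MRP = 2.84% + 0.7356 × 4.79% = 6.36%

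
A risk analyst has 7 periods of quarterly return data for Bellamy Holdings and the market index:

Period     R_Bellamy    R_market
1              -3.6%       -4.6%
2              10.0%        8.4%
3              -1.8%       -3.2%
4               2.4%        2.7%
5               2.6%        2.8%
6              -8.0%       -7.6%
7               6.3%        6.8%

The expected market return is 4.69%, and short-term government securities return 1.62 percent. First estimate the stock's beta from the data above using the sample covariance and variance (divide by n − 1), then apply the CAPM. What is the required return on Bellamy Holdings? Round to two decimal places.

Mean R_i = (-3.6 + 10.0 − 1.8 + 2.4 + 2.6 − 8.0 + 6.3) / 7 = 1.1286%
Mean R_m = (-4.6 + 8.4 − 3.2 + 2.7 + 2.8 − 7.6 + 6.8) / 7 = 0.7571%
Σ(R_i − R̄_i)(R_m − R̄_m) = 217.7386  ⇒  Cov = 217.7386 / 6 = 36.2898
Σ(R_m − R̄_m)² = 217.0771  ⇒  Var(R_m) = 217.0771 / 6 = 36.1795
β = Cov / Var(R_m) = 36.2898 / 36.1795 = 1.0030
MRP = 4.69% − 1.62% = 3.07%
E(R) = R_f + β × MRP = 1.62% + 1.0030 × 3.07% = 4.70%

4.70%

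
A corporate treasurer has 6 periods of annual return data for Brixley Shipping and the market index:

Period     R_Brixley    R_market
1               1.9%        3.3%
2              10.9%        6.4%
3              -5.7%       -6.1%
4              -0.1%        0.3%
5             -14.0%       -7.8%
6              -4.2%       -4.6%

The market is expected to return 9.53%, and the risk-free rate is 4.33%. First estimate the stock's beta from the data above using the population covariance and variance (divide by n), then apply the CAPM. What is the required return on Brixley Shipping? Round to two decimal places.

Mean R_i = (1.9 + 10.9 − 5.7 − 0.1 − 14.0 − 4.2) / 6 = -1.8667%
Mean R_m = (3.3 + 6.4 − 6.1 + 0.3 − 7.8 − 4.6) / 6 = -1.4167%
Σ(R_i − R̄_i)(R_m − R̄_m) = 223.4233  ⇒  Cov = 223.4233 / 6 = 37.2372
Σ(R_m − R̄_m)² = 159.1083  ⇒  Var(R_m) = 159.1083 / 6 = 26.5181
β = Cov / Var(R_m) = 37.2372 / 26.5181 = 1.4042
MRP = 9.53% − 4.33% = 5.20%
E(R) = R_f + β × MRP = 4.33% + 1.4042 × 5.20% = 11.63%

11.63%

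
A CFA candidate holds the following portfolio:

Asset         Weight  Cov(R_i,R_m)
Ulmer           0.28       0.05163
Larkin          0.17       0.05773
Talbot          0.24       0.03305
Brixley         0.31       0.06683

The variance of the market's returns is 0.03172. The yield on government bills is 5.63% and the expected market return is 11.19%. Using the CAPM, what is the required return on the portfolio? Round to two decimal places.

β_Ulmer = 0.05163 / 0.03172 = 1.6277
β_Larkin = 0.05773 / 0.03172 = 1.8200
β_Talbot = 0.03305 / 0.03172 = 1.0419
β_Brixley = 0.06683 / 0.03172 = 2.1069
β_P = Σ w_i β_i = 0.28×1.6277 + 0.17×1.8200 + 0.24×1.0419 + 0.31×2.1069 = 1.6684
MRP = 11.19% − 5.63% = 5.56%
E(R_P) = R_f + β_P × MRP = 5.63% + 1.6684 × 5.56% = 14.91%

14.91%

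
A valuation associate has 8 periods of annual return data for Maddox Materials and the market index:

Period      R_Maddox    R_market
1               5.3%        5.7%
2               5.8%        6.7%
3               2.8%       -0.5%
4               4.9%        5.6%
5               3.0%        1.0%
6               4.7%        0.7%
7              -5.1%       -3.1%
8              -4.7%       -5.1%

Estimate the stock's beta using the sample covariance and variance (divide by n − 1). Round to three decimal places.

0.903

Mean R_i = (5.3 + 5.8 + 2.8 + 4.9 + 3.0 + 4.7 − 5.1 − 4.7) / 8 = 2.0875%
Mean R_m = (5.7 + 6.7 − 0.5 + 5.6 + 1.0 + 0.7 − 3.1 − 5.1) / 8 = 1.3750%
Σ(R_i − R̄_i)(R_m − R̄_m) = 118.2175  ⇒  Cov = 118.2175 / 7 = 16.8882
Σ(R_m − R̄_m)² = 130.9750  ⇒  Var(R_m) = 130.9750 / 7 = 18.7107
β = Cov / Var(R_m) = 16.8882 / 18.7107 = 0.9026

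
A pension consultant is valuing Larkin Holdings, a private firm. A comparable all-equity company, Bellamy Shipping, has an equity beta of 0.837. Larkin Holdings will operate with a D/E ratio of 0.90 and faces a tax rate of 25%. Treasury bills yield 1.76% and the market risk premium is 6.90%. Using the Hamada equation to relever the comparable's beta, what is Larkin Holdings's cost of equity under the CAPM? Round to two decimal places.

11.43%

β_L = β_U × [1 + (1 − t)(D/E)] = 0.837 × [1 + (1 − 0.25) × 0.90]
    = 0.837 × [1 + 0.75 × 0.90] = 0.837 × 1.6750 = 1.4020
E(R) = R_f + β_L × MRP = 1.76% + 1.4020 × 6.90% = 11.43%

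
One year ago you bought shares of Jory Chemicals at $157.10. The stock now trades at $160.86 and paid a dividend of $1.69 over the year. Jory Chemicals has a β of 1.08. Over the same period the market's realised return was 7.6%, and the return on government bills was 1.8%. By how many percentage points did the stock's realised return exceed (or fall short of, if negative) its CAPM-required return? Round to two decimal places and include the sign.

-4.59%

Realised HPR = (P1 + D1 − P0) / P0 = (160.86 + 1.69 − 157.10) / 157.10 = 5.45 / 157.10 = 3.4691%
MRP = 7.6% − 1.8% = 5.80%
CAPM required = R_f + β·MRP = 1.8% + 1.08 × 5.8% = 8.0640%
α = realised − required = 3.4691% − 8.0640% = -4.59%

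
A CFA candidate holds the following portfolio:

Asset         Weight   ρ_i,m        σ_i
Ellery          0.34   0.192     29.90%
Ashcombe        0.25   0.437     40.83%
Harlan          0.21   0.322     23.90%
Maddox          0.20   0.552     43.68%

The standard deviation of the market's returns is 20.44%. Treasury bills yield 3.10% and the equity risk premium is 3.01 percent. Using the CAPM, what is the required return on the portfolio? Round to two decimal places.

β_Ellery = 0.192 × 29.90% / 20.44% = 0.2809
β_Ashcombe = 0.437 × 40.83% / 20.44% = 0.8729
β_Harlan = 0.322 × 23.90% / 20.44% = 0.3765
β_Maddox = 0.552 × 43.68% / 20.44% = 1.1796
β_P = Σ w_i β_i = 0.34×0.2809 + 0.25×0.8729 + 0.21×0.3765 + 0.20×1.1796 = 0.6287
E(R_P) = R_f + β_P × MRP = 3.10% + 0.6287 × 3.01% = 4.99%

4.99%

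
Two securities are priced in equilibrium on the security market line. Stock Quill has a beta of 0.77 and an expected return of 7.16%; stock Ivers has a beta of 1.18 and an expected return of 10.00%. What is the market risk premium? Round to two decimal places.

Both satisfy E(R) = R_f + β·MRP, so the slope of the SML is
MRP = (10.00% − 7.16%) / (1.18 − 0.77) = 2.84% / 0.41 = 6.9268%

6.93%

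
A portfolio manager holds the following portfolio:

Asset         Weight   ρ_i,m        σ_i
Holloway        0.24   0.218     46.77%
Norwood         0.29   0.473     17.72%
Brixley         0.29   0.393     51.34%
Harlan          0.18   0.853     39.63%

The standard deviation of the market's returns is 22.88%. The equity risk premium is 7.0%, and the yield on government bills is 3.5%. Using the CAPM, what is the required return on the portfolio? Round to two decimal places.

8.64%

β_Holloway = 0.218 × 46.77% / 22.88% = 0.4456
β_Norwood = 0.473 × 17.72% / 22.88% = 0.3663
β_Brixley = 0.393 × 51.34% / 22.88% = 0.8818
β_Harlan = 0.853 × 39.63% / 22.88% = 1.4775
β_P = Σ w_i β_i = 0.24×0.4456 + 0.29×0.3663 + 0.29×0.8818 + 0.18×1.4775 = 0.7348
E(R_P) = R_f + β_P × MRP = 3.5% + 0.7348 × 7.0% = 8.64%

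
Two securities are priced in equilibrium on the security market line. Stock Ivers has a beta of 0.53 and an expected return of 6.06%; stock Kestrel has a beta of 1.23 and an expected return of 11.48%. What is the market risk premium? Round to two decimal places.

Both satisfy E(R) = R_f + β·MRP, so the slope of the SML is
MRP = (11.48% − 6.06%) / (1.23 − 0.53) = 5.42% / 0.70 = 7.7429%

7.74%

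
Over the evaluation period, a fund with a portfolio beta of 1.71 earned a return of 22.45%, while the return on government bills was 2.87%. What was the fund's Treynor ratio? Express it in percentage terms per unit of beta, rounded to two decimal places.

Treynor = (R_P − R_f) / β_P = (22.45% − 2.87%) / 1.7100 = 19.58% / 1.7100 = 11.45%

11.45%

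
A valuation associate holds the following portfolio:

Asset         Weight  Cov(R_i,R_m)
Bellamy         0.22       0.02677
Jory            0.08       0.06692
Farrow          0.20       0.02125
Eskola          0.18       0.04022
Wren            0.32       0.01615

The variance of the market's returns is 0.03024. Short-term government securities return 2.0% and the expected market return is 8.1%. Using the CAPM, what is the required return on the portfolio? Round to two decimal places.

β_Bellamy = 0.02677 / 0.03024 = 0.8853
β_Jory = 0.06692 / 0.03024 = 2.2130
β_Farrow = 0.02125 / 0.03024 = 0.7027
β_Eskola = 0.04022 / 0.03024 = 1.3300
β_Wren = 0.01615 / 0.03024 = 0.5341
β_P = Σ w_i β_i = 0.22×0.8853 + 0.08×2.2130 + 0.20×0.7027 + 0.18×1.3300 + 0.32×0.5341 = 0.9227
MRP = 8.1% − 2.0% = 6.10%
E(R_P) = R_f + β_P × MRP = 2.0% + 0.9227 × 6.1% = 7.63%

7.63%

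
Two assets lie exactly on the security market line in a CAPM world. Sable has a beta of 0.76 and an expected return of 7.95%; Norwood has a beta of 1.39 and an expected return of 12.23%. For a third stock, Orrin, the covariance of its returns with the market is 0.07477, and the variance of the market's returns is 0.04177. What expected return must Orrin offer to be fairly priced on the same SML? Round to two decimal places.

MRP = (12.23% − 7.95%) / (1.39 − 0.76) = 6.7937%
R_f = 7.95% − 0.76 × 6.7937% = 2.7868%
β_Orrin = Cov / Var(R_m) = 0.07477 / 0.04177 = 1.7900
E(R_Orrin) = R_f + β × MRP = 2.7868% + 1.7900 × 6.7937% = 14.95%

14.95%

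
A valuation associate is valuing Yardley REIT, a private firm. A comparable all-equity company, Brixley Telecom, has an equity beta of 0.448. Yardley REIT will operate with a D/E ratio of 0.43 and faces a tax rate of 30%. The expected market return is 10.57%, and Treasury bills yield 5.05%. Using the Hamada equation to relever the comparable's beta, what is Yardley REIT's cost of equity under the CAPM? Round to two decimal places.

β_L = β_U × [1 + (1 − t)(D/E)] = 0.448 × [1 + (1 − 0.30) × 0.43]
    = 0.448 × [1 + 0.70 × 0.43] = 0.448 × 1.3010 = 0.5828
MRP = 10.57% − 5.05% = 5.52%
E(R) = R_f + β_L × MRP = 5.05% + 0.5828 × 5.52% = 8.27%

8.27%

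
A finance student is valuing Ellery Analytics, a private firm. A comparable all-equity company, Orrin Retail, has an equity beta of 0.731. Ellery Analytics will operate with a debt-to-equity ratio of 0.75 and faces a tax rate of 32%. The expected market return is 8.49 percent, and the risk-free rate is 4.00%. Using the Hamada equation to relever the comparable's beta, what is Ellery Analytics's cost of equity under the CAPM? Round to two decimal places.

β_L = β_U × [1 + (1 − t)(D/E)] = 0.731 × [1 + (1 − 0.32) × 0.75]
    = 0.731 × [1 + 0.68 × 0.75] = 0.731 × 1.5100 = 1.1038
MRP = 8.49% − 4.00% = 4.49%
E(R) = R_f + β_L × MRP = 4.00% + 1.1038 × 4.49% = 8.96%

8.96%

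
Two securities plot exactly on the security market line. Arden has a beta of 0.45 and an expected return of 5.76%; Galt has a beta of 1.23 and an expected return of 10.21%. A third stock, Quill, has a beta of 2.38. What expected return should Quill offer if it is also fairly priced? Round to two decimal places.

MRP (SML slope) = (10.21% − 5.76%) / (1.23 − 0.45) = 4.45% / 0.78 = 5.7051%
R_f (intercept) = 5.76% − 0.45 × 5.7051% = 3.1927%
E(R_Quill) = R_f + β × MRP = 3.1927% + 2.38 × 5.7051% = 16.77%

16.77%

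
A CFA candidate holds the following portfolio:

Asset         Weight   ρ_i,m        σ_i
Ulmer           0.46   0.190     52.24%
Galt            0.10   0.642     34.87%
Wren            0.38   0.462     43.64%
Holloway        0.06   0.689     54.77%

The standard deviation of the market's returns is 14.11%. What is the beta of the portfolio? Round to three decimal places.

β_Ulmer = 0.190 × 52.24% / 14.11% = 0.7034
β_Galt = 0.642 × 34.87% / 14.11% = 1.5866
β_Wren = 0.462 × 43.64% / 14.11% = 1.4289
β_Holloway = 0.689 × 54.77% / 14.11% = 2.6745
β_P = Σ w_i β_i = 0.46×0.7034 + 0.10×1.5866 + 0.38×1.4289 + 0.06×2.6745 = 1.1857

1.186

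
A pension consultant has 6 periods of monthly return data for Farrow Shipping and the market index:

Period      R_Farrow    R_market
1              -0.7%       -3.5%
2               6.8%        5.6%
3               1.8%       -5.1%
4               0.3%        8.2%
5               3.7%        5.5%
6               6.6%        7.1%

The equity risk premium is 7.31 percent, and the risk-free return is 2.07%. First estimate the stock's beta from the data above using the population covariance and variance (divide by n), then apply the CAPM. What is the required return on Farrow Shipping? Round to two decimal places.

Mean R_i = (-0.7 + 6.8 + 1.8 + 0.3 + 3.7 + 6.6) / 6 = 3.0833%
Mean R_m = (-3.5 + 5.6 − 5.1 + 8.2 + 5.5 + 7.1) / 6 = 2.9667%
Σ(R_i − R̄_i)(R_m − R̄_m) = 46.1367  ⇒  Cov = 46.1367 / 6 = 7.6895
Σ(R_m − R̄_m)² = 164.7133  ⇒  Var(R_m) = 164.7133 / 6 = 27.4522
β = Cov / Var(R_m) = 7.6895 / 27.4522 = 0.2801
E(R) = R_f + β × MRP = 2.07% + 0.2801 × 7.31% = 4.12%

4.12%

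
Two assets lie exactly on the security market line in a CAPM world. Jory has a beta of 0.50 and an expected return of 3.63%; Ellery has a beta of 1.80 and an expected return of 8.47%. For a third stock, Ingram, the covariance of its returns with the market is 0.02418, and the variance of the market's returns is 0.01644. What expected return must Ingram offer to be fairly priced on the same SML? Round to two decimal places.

7.24%

MRP = (8.47% − 3.63%) / (1.80 − 0.50) = 3.7231%
R_f = 3.63% − 0.50 × 3.7231% = 1.7685%
β_Ingram = Cov / Var(R_m) = 0.02418 / 0.01644 = 1.4708
E(R_Ingram) = R_f + β × MRP = 1.7685% + 1.4708 × 3.7231% = 7.24%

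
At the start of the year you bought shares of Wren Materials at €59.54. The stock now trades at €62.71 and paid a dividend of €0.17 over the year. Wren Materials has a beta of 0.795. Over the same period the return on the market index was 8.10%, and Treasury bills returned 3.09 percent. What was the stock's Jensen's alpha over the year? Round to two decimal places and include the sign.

-1.46%

Realised HPR = (P1 + D1 − P0) / P0 = (62.71 + 0.17 − 59.54) / 59.54 = 3.34 / 59.54 = 5.6097%
MRP = 8.10% − 3.09% = 5.01%
CAPM required = R_f + β·MRP = 3.09% + 0.795 × 5.01% = 7.07295%
α = realised − required = 5.6097% − 7.07295% = -1.46%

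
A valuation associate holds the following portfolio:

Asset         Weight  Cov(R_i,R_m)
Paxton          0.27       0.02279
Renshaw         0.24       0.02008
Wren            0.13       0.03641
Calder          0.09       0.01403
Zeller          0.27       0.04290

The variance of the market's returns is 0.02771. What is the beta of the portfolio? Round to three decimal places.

β_Paxton = 0.02279 / 0.02771 = 0.8224
β_Renshaw = 0.02008 / 0.02771 = 0.7246
β_Wren = 0.03641 / 0.02771 = 1.3140
β_Calder = 0.01403 / 0.02771 = 0.5063
β_Zeller = 0.04290 / 0.02771 = 1.5482
β_P = Σ w_i β_i = 0.27×0.8224 + 0.24×0.7246 + 0.13×1.3140 + 0.09×0.5063 + 0.27×1.5482 = 1.0304

1.030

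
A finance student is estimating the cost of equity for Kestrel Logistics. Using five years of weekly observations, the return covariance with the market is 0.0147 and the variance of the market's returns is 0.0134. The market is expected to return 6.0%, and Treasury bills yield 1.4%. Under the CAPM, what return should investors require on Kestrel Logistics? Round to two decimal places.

β = Cov(R_i, R_m) / Var(R_m) = 0.0147 / 0.0134 = 1.0970
MRP = 6.0% − 1.4% = 4.60%
E(R) = R_f + β × MRP = 1.4% + 1.0970 × 4.6% = 6.45%

6.45%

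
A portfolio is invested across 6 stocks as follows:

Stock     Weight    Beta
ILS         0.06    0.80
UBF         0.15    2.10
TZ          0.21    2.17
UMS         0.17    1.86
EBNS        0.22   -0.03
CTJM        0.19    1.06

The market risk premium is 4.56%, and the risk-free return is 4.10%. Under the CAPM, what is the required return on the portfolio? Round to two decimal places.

10.16%

β_P = Σ w_i β_i = 0.06×0.80 + 0.15×2.10 + 0.21×2.17 + 0.17×1.86 + 0.22×-0.03 + 0.19×1.06 = 1.3297
E(R_P) = R_f + β_P × MRP = 4.10% + 1.3297 × 4.56% = 10.16%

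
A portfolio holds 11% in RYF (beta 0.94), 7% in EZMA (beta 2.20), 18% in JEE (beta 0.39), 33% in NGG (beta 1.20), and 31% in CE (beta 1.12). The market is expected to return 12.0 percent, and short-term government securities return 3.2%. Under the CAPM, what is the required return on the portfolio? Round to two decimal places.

β_P = Σ w_i β_i = 0.11×0.94 + 0.07×2.20 + 0.18×0.39 + 0.33×1.20 + 0.31×1.12 = 1.0708
MRP = 12.0% − 3.2% = 8.80%
E(R_P) = R_f + β_P × MRP = 3.2% + 1.0708 × 8.8% = 12.62%

12.62%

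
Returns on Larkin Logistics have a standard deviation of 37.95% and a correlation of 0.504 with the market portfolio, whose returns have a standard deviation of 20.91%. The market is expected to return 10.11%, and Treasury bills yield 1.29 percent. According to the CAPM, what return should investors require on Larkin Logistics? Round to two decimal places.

9.36%

β = ρ × σ_i / σ_m = 0.504 × 37.95% / 20.91% = 0.9147
MRP = 10.11% − 1.29% = 8.82%
E(R) = 1.29% + 0.9147 × 8.82% = 9.36%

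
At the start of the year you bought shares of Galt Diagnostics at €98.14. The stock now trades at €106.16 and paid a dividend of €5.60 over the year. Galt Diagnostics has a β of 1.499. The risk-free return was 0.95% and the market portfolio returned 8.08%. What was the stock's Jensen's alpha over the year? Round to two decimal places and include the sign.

Realised HPR = (P1 + D1 − P0) / P0 = (106.16 + 5.60 − 98.14) / 98.14 = 13.62 / 98.14 = 13.8781%
MRP = 8.08% − 0.95% = 7.13%
CAPM required = R_f + β·MRP = 0.95% + 1.499 × 7.13% = 11.63787%
α = realised − required = 13.8781% − 11.63787% = +2.24%

+2.24%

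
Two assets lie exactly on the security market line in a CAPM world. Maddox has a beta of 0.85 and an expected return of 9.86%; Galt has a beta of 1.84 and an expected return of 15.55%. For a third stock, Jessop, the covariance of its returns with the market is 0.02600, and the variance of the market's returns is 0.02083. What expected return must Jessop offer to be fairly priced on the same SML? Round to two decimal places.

MRP = (15.55% − 9.86%) / (1.84 − 0.85) = 5.7475%
R_f = 9.86% − 0.85 × 5.7475% = 4.9746%
β_Jessop = Cov / Var(R_m) = 0.02600 / 0.02083 = 1.2482
E(R_Jessop) = R_f + β × MRP = 4.9746% + 1.2482 × 5.7475% = 12.15%

12.15%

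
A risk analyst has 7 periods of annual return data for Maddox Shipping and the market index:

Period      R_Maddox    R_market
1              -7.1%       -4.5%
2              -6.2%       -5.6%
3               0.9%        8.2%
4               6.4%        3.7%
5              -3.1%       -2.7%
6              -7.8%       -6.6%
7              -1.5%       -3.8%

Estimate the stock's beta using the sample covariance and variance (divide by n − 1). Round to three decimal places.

Mean R_i = (-7.1 − 6.2 + 0.9 + 6.4 − 3.1 − 7.8 − 1.5) / 7 = -2.6286%
Mean R_m = (-4.5 − 5.6 + 8.2 + 3.7 − 2.7 − 6.6 − 3.8) / 7 = -1.6143%
Σ(R_i − R̄_i)(R_m − R̄_m) = 133.5771  ⇒  Cov = 133.5771 / 6 = 22.2629
Σ(R_m − R̄_m)² = 179.5886  ⇒  Var(R_m) = 179.5886 / 6 = 29.9314
β = Cov / Var(R_m) = 22.2629 / 29.9314 = 0.7438

0.744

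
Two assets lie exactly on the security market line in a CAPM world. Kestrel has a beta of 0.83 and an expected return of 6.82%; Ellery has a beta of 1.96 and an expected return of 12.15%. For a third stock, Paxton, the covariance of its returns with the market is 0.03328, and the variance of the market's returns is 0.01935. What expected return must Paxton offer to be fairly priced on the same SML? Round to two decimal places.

MRP = (12.15% − 6.82%) / (1.96 − 0.83) = 4.7168%
R_f = 6.82% − 0.83 × 4.7168% = 2.9051%
β_Paxton = Cov / Var(R_m) = 0.03328 / 0.01935 = 1.7199
E(R_Paxton) = R_f + β × MRP = 2.9051% + 1.7199 × 4.7168% = 11.02%

11.02%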